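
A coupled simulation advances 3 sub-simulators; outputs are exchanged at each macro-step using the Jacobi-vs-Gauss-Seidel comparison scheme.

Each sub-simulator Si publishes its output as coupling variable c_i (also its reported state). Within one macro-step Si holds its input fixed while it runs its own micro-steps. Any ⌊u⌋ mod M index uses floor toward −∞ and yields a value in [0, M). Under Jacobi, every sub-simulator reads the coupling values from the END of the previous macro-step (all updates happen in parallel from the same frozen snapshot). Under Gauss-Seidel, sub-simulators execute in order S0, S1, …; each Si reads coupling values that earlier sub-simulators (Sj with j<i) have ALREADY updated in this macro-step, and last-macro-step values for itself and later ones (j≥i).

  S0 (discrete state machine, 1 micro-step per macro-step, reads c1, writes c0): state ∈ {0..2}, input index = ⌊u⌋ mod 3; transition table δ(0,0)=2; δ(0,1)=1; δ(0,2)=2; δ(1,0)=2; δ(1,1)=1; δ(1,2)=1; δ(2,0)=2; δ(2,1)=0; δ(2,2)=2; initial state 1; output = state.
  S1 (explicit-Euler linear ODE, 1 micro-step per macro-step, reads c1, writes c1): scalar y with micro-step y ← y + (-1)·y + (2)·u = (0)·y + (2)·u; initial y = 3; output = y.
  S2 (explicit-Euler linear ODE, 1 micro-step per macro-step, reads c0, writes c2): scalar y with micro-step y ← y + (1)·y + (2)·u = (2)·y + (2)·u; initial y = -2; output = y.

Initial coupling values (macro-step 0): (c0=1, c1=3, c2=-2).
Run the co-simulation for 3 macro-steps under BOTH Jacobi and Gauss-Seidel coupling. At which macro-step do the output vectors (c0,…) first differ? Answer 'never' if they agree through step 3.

first divergence at macro-step: 1

[Jacobi] macro 1: S0 reads c1=3 → after 1×micro: 2; S1 reads c1=3 → after 1×micro: 6; S2 reads c0=1 → after 1×micro: -2 ⇒ (c0=2, c1=6, c2=-2)
[Jacobi] macro 2: S0 reads c1=6 → after 1×micro: 2; S1 reads c1=6 → after 1×micro: 12; S2 reads c0=2 → after 1×micro: 0 ⇒ (c0=2, c1=12, c2=0)
[Jacobi] macro 3: S0 reads c1=12 → after 1×micro: 2; S1 reads c1=12 → after 1×micro: 24; S2 reads c0=2 → after 1×micro: 4 ⇒ (c0=2, c1=24, c2=4)
[Gauss-Seidel] macro 1: S0 reads c1=3 → after 1×micro: 2; S1 reads c1=3 → after 1×micro: 6; S2 reads c0=2 → after 1×micro: 0 ⇒ (c0=2, c1=6, c2=0)
[Gauss-Seidel] macro 2: S0 reads c1=6 → after 1×micro: 2; S1 reads c1=6 → after 1×micro: 12; S2 reads c0=2 → after 1×micro: 4 ⇒ (c0=2, c1=12, c2=4)
[Gauss-Seidel] macro 3: S0 reads c1=12 → after 1×micro: 2; S1 reads c1=12 → after 1×micro: 24; S2 reads c0=2 → after 1×micro: 12 ⇒ (c0=2, c1=24, c2=12)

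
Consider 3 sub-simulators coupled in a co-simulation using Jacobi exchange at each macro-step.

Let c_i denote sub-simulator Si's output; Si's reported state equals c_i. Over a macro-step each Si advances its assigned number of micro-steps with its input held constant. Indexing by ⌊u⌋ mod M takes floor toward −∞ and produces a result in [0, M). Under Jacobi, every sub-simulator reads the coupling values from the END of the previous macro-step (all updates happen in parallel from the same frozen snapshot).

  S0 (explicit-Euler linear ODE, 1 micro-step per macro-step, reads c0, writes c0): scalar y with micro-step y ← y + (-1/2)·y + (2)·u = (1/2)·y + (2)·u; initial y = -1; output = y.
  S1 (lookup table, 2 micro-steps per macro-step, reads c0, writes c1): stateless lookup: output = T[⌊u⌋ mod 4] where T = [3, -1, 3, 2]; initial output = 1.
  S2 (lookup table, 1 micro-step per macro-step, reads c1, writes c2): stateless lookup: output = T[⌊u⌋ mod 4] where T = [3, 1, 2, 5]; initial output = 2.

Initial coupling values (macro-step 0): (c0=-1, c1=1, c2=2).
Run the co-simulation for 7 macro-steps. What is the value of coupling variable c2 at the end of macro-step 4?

c2 at macro-step 4 = 5

macro 1: S0 reads c0=-1 → after 1×micro: -5/2; S1 reads c0=-1 → after 2×micro: 2; S2 reads c1=1 → after 1×micro: 1 ⇒ (c0=-5/2, c1=2, c2=1)
macro 2: S0 reads c0=-5/2 → after 1×micro: -25/4; S1 reads c0=-5/2 → after 2×micro: -1; S2 reads c1=2 → after 1×micro: 2 ⇒ (c0=-25/4, c1=-1, c2=2)
macro 3: S0 reads c0=-25/4 → after 1×micro: -125/8; S1 reads c0=-25/4 → after 2×micro: -1; S2 reads c1=-1 → after 1×micro: 5 ⇒ (c0=-125/8, c1=-1, c2=5)
macro 4: S0 reads c0=-125/8 → after 1×micro: -625/16; S1 reads c0=-125/8 → after 2×micro: 3; S2 reads c1=-1 → after 1×micro: 5 ⇒ (c0=-625/16, c1=3, c2=5)
macro 5: S0 reads c0=-625/16 → after 1×micro: -3125/32; S1 reads c0=-625/16 → after 2×micro: 3; S2 reads c1=3 → after 1×micro: 5 ⇒ (c0=-3125/32, c1=3, c2=5)
macro 6: S0 reads c0=-3125/32 → after 1×micro: -15625/64; S1 reads c0=-3125/32 → after 2×micro: 3; S2 reads c1=3 → after 1×micro: 5 ⇒ (c0=-15625/64, c1=3, c2=5)
macro 7: S0 reads c0=-15625/64 → after 1×micro: -78125/128; S1 reads c0=-15625/64 → after 2×micro: 2; S2 reads c1=3 → after 1×micro: 5 ⇒ (c0=-78125/128, c1=2, c2=5)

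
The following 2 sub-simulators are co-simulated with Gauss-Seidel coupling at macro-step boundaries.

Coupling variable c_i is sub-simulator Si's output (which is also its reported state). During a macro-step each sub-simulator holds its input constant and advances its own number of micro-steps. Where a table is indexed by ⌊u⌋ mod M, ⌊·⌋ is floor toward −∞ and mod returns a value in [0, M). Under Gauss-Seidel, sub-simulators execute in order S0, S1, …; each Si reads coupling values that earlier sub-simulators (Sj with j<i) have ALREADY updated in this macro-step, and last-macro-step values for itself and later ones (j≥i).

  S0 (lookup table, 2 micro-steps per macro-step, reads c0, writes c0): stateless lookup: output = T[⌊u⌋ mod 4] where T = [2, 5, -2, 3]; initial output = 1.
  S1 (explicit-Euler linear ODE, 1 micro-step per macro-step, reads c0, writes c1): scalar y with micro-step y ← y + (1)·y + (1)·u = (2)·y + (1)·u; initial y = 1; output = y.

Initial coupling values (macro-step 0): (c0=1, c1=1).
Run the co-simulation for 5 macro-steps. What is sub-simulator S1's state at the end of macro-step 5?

S1 state at macro-step 5 = 187

macro 1: S0 reads c0=1 → after 2×micro: 5; S1 reads c0=5 → after 1×micro: 7 ⇒ (c0=5, c1=7)
macro 2: S0 reads c0=5 → after 2×micro: 5; S1 reads c0=5 → after 1×micro: 19 ⇒ (c0=5, c1=19)
macro 3: S0 reads c0=5 → after 2×micro: 5; S1 reads c0=5 → after 1×micro: 43 ⇒ (c0=5, c1=43)
macro 4: S0 reads c0=5 → after 2×micro: 5; S1 reads c0=5 → after 1×micro: 91 ⇒ (c0=5, c1=91)
macro 5: S0 reads c0=5 → after 2×micro: 5; S1 reads c0=5 → after 1×micro: 187 ⇒ (c0=5, c1=187)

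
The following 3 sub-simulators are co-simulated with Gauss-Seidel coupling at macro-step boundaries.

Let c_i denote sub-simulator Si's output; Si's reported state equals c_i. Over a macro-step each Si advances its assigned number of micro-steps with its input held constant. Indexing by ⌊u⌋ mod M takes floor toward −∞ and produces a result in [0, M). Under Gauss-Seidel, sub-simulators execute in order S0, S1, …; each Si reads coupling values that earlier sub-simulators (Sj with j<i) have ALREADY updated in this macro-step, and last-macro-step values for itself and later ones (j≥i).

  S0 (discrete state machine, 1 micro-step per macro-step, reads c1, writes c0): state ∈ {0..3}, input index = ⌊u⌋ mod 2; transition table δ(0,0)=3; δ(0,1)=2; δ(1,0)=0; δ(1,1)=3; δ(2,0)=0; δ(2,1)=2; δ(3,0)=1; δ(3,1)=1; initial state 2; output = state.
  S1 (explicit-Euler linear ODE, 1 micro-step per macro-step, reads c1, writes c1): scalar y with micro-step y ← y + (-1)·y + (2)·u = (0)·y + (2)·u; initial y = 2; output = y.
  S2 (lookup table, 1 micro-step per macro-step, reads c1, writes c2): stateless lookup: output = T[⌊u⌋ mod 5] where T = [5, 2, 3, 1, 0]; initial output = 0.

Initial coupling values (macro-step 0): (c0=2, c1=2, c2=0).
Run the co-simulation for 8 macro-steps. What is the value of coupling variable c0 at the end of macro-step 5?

macro 1: S0 reads c1=2 → after 1×micro: 0; S1 reads c1=2 → after 1×micro: 4; S2 reads c1=4 → after 1×micro: 0 ⇒ (c0=0, c1=4, c2=0)
macro 2: S0 reads c1=4 → after 1×micro: 3; S1 reads c1=4 → after 1×micro: 8; S2 reads c1=8 → after 1×micro: 1 ⇒ (c0=3, c1=8, c2=1)
macro 3: S0 reads c1=8 → after 1×micro: 1; S1 reads c1=8 → after 1×micro: 16; S2 reads c1=16 → after 1×micro: 2 ⇒ (c0=1, c1=16, c2=2)
macro 4: S0 reads c1=16 → after 1×micro: 0; S1 reads c1=16 → after 1×micro: 32; S2 reads c1=32 → after 1×micro: 3 ⇒ (c0=0, c1=32, c2=3)
macro 5: S0 reads c1=32 → after 1×micro: 3; S1 reads c1=32 → after 1×micro: 64; S2 reads c1=64 → after 1×micro: 0 ⇒ (c0=3, c1=64, c2=0)
macro 6: S0 reads c1=64 → after 1×micro: 1; S1 reads c1=64 → after 1×micro: 128; S2 reads c1=128 → after 1×micro: 1 ⇒ (c0=1, c1=128, c2=1)
macro 7: S0 reads c1=128 → after 1×micro: 0; S1 reads c1=128 → after 1×micro: 256; S2 reads c1=256 → after 1×micro: 2 ⇒ (c0=0, c1=256, c2=2)
macro 8: S0 reads c1=256 → after 1×micro: 3; S1 reads c1=256 → after 1×micro: 512; S2 reads c1=512 → after 1×micro: 3 ⇒ (c0=3, c1=512, c2=3)

c0 at macro-step 5 = 3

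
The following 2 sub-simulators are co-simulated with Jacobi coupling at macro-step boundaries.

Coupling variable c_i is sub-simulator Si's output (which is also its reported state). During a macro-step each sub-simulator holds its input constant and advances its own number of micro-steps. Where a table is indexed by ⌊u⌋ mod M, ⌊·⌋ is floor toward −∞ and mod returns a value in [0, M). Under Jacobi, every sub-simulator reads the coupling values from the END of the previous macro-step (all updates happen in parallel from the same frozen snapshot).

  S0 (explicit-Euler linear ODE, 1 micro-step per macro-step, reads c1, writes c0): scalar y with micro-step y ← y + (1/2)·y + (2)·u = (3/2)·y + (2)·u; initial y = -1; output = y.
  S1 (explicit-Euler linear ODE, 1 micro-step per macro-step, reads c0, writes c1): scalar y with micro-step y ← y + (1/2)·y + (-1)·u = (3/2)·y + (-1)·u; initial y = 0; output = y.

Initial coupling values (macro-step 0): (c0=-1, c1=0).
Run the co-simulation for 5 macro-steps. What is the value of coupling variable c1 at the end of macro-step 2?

c1 at macro-step 2 = 3

macro 1: S0 reads c1=0 → after 1×micro: -3/2; S1 reads c0=-1 → after 1×micro: 1 ⇒ (c0=-3/2, c1=1)
macro 2: S0 reads c1=1 → after 1×micro: -1/4; S1 reads c0=-3/2 → after 1×micro: 3 ⇒ (c0=-1/4, c1=3)
macro 3: S0 reads c1=3 → after 1×micro: 45/8; S1 reads c0=-1/4 → after 1×micro: 19/4 ⇒ (c0=45/8, c1=19/4)
macro 4: S0 reads c1=19/4 → after 1×micro: 287/16; S1 reads c0=45/8 → after 1×micro: 3/2 ⇒ (c0=287/16, c1=3/2)
macro 5: S0 reads c1=3/2 → after 1×micro: 957/32; S1 reads c0=287/16 → after 1×micro: -251/16 ⇒ (c0=957/32, c1=-251/16)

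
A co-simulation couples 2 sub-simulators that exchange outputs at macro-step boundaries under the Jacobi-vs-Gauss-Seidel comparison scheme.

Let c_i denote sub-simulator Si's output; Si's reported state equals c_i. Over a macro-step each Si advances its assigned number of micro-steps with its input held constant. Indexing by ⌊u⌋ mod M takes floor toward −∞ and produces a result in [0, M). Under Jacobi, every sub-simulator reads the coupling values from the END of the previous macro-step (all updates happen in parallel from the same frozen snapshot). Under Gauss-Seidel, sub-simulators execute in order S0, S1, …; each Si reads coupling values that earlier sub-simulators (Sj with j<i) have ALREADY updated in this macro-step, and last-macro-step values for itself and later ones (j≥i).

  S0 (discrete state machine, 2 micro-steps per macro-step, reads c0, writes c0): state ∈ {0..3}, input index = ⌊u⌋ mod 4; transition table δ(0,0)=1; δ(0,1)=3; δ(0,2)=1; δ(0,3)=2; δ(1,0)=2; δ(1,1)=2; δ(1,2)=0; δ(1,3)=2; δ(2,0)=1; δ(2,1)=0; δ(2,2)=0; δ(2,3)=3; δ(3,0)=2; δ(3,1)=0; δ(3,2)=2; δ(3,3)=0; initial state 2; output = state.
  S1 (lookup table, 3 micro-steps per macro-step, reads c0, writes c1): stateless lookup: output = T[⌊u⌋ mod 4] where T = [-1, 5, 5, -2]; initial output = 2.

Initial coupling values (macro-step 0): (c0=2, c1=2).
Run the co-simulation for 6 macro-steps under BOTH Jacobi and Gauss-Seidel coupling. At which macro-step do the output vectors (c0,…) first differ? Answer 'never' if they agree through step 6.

[Jacobi] macro 1: S0 reads c0=2 → after 2×micro: 1; S1 reads c0=2 → after 3×micro: 5 ⇒ (c0=1, c1=5)
[Jacobi] macro 2: S0 reads c0=1 → after 2×micro: 0; S1 reads c0=1 → after 3×micro: 5 ⇒ (c0=0, c1=5)
[Jacobi] macro 3: S0 reads c0=0 → after 2×micro: 2; S1 reads c0=0 → after 3×micro: -1 ⇒ (c0=2, c1=-1)
[Jacobi] macro 4: S0 reads c0=2 → after 2×micro: 1; S1 reads c0=2 → after 3×micro: 5 ⇒ (c0=1, c1=5)
[Jacobi] macro 5: S0 reads c0=1 → after 2×micro: 0; S1 reads c0=1 → after 3×micro: 5 ⇒ (c0=0, c1=5)
[Jacobi] macro 6: S0 reads c0=0 → after 2×micro: 2; S1 reads c0=0 → after 3×micro: -1 ⇒ (c0=2, c1=-1)
[Gauss-Seidel] macro 1: S0 reads c0=2 → after 2×micro: 1; S1 reads c0=1 → after 3×micro: 5 ⇒ (c0=1, c1=5)
[Gauss-Seidel] macro 2: S0 reads c0=1 → after 2×micro: 0; S1 reads c0=0 → after 3×micro: -1 ⇒ (c0=0, c1=-1)
[Gauss-Seidel] macro 3: S0 reads c0=0 → after 2×micro: 2; S1 reads c0=2 → after 3×micro: 5 ⇒ (c0=2, c1=5)
[Gauss-Seidel] macro 4: S0 reads c0=2 → after 2×micro: 1; S1 reads c0=1 → after 3×micro: 5 ⇒ (c0=1, c1=5)
[Gauss-Seidel] macro 5: S0 reads c0=1 → after 2×micro: 0; S1 reads c0=0 → after 3×micro: -1 ⇒ (c0=0, c1=-1)
[Gauss-Seidel] macro 6: S0 reads c0=0 → after 2×micro: 2; S1 reads c0=2 → after 3×micro: 5 ⇒ (c0=2, c1=5)

first divergence at macro-step: 2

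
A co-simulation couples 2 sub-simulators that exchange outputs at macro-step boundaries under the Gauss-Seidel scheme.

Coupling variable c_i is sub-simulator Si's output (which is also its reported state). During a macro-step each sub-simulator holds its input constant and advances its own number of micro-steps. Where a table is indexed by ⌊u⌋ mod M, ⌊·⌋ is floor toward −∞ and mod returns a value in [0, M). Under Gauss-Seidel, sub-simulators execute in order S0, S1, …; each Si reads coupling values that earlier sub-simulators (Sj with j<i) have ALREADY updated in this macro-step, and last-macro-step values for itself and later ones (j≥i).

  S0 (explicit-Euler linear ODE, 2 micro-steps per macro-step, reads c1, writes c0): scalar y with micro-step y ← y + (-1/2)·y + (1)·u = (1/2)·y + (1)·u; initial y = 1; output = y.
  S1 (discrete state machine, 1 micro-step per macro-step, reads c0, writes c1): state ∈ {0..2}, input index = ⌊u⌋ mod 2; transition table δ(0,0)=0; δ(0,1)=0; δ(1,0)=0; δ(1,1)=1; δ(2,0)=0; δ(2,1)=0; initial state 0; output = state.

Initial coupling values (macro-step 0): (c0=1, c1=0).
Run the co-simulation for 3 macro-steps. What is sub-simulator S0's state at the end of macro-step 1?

macro 1: S0 reads c1=0 → after 2×micro: 1/4; S1 reads c0=1/4 → after 1×micro: 0 ⇒ (c0=1/4, c1=0)
macro 2: S0 reads c1=0 → after 2×micro: 1/16; S1 reads c0=1/16 → after 1×micro: 0 ⇒ (c0=1/16, c1=0)
macro 3: S0 reads c1=0 → after 2×micro: 1/64; S1 reads c0=1/64 → after 1×micro: 0 ⇒ (c0=1/64, c1=0)

S0 state at macro-step 1 = 1/4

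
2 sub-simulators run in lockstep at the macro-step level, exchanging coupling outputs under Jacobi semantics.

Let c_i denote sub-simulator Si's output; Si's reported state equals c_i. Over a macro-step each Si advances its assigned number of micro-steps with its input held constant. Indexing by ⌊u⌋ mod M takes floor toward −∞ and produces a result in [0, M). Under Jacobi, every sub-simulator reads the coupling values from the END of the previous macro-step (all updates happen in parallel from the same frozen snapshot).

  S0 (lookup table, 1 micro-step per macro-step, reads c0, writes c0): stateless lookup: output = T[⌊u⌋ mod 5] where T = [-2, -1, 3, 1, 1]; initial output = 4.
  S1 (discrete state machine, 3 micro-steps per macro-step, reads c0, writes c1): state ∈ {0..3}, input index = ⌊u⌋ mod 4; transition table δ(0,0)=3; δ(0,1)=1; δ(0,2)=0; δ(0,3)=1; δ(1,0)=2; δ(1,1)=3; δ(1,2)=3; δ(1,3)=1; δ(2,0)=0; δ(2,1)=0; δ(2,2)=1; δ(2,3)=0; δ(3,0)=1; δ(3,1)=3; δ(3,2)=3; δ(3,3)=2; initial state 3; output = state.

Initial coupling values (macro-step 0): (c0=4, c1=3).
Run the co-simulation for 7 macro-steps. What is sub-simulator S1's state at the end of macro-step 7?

macro 1: S0 reads c0=4 → after 1×micro: 1; S1 reads c0=4 → after 3×micro: 0 ⇒ (c0=1, c1=0)
macro 2: S0 reads c0=1 → after 1×micro: -1; S1 reads c0=1 → after 3×micro: 3 ⇒ (c0=-1, c1=3)
macro 3: S0 reads c0=-1 → after 1×micro: 1; S1 reads c0=-1 → after 3×micro: 1 ⇒ (c0=1, c1=1)
macro 4: S0 reads c0=1 → after 1×micro: -1; S1 reads c0=1 → after 3×micro: 3 ⇒ (c0=-1, c1=3)
macro 5: S0 reads c0=-1 → after 1×micro: 1; S1 reads c0=-1 → after 3×micro: 1 ⇒ (c0=1, c1=1)
macro 6: S0 reads c0=1 → after 1×micro: -1; S1 reads c0=1 → after 3×micro: 3 ⇒ (c0=-1, c1=3)
macro 7: S0 reads c0=-1 → after 1×micro: 1; S1 reads c0=-1 → after 3×micro: 1 ⇒ (c0=1, c1=1)

S1 state at macro-step 7 = 1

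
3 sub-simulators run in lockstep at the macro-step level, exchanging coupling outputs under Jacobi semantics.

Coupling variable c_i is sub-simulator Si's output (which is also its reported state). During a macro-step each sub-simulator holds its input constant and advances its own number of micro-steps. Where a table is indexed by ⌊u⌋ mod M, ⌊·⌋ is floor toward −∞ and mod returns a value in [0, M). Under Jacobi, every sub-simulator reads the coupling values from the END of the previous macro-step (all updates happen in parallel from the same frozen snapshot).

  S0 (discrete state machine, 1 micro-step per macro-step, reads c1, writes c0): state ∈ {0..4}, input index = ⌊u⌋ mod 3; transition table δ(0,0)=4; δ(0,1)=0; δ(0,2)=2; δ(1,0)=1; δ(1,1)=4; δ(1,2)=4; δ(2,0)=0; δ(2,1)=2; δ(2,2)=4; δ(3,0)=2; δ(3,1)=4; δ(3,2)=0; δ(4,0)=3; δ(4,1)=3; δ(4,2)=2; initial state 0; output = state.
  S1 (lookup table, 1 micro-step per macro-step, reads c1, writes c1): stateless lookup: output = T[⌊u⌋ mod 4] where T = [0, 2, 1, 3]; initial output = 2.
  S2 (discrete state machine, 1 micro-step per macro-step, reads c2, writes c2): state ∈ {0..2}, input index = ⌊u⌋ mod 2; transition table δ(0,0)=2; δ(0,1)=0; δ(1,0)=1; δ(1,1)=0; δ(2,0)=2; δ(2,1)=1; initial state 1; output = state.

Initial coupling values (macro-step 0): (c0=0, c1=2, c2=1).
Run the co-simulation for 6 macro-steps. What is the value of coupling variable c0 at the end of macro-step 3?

c0 at macro-step 3 = 4

macro 1: S0 reads c1=2 → after 1×micro: 2; S1 reads c1=2 → after 1×micro: 1; S2 reads c2=1 → after 1×micro: 0 ⇒ (c0=2, c1=1, c2=0)
macro 2: S0 reads c1=1 → after 1×micro: 2; S1 reads c1=1 → after 1×micro: 2; S2 reads c2=0 → after 1×micro: 2 ⇒ (c0=2, c1=2, c2=2)
macro 3: S0 reads c1=2 → after 1×micro: 4; S1 reads c1=2 → after 1×micro: 1; S2 reads c2=2 → after 1×micro: 2 ⇒ (c0=4, c1=1, c2=2)
macro 4: S0 reads c1=1 → after 1×micro: 3; S1 reads c1=1 → after 1×micro: 2; S2 reads c2=2 → after 1×micro: 2 ⇒ (c0=3, c1=2, c2=2)
macro 5: S0 reads c1=2 → after 1×micro: 0; S1 reads c1=2 → after 1×micro: 1; S2 reads c2=2 → after 1×micro: 2 ⇒ (c0=0, c1=1, c2=2)
macro 6: S0 reads c1=1 → after 1×micro: 0; S1 reads c1=1 → after 1×micro: 2; S2 reads c2=2 → after 1×micro: 2 ⇒ (c0=0, c1=2, c2=2)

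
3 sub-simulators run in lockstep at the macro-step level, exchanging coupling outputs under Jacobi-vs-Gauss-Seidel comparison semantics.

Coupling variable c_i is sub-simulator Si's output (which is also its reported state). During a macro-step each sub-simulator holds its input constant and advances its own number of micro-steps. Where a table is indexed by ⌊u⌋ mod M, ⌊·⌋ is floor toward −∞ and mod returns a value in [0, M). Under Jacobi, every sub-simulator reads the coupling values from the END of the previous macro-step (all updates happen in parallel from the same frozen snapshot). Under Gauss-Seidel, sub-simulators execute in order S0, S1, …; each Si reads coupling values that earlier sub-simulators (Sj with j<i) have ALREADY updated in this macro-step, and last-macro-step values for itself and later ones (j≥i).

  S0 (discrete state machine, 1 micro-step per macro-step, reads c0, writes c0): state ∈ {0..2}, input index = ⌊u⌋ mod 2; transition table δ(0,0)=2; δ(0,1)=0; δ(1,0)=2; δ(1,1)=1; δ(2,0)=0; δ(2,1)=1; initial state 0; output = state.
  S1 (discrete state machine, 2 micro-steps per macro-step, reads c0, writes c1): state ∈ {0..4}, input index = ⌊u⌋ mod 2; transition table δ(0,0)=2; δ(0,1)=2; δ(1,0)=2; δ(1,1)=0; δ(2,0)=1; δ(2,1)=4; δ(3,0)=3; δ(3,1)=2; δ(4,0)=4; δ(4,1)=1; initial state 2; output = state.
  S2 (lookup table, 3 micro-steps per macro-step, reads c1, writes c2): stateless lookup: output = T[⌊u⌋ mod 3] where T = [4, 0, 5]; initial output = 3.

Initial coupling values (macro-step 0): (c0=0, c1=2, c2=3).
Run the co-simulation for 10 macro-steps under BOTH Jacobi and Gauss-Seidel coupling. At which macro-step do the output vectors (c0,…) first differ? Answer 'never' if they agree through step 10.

first divergence at macro-step: never

[Jacobi] macro 1: S0 reads c0=0 → after 1×micro: 2; S1 reads c0=0 → after 2×micro: 2; S2 reads c1=2 → after 3×micro: 5 ⇒ (c0=2, c1=2, c2=5)
[Jacobi] macro 2: S0 reads c0=2 → after 1×micro: 0; S1 reads c0=2 → after 2×micro: 2; S2 reads c1=2 → after 3×micro: 5 ⇒ (c0=0, c1=2, c2=5)
[Jacobi] macro 3: S0 reads c0=0 → after 1×micro: 2; S1 reads c0=0 → after 2×micro: 2; S2 reads c1=2 → after 3×micro: 5 ⇒ (c0=2, c1=2, c2=5)
[Jacobi] macro 4: S0 reads c0=2 → after 1×micro: 0; S1 reads c0=2 → after 2×micro: 2; S2 reads c1=2 → after 3×micro: 5 ⇒ (c0=0, c1=2, c2=5)
[Jacobi] macro 5: S0 reads c0=0 → after 1×micro: 2; S1 reads c0=0 → after 2×micro: 2; S2 reads c1=2 → after 3×micro: 5 ⇒ (c0=2, c1=2, c2=5)
[Jacobi] macro 6: S0 reads c0=2 → after 1×micro: 0; S1 reads c0=2 → after 2×micro: 2; S2 reads c1=2 → after 3×micro: 5 ⇒ (c0=0, c1=2, c2=5)
[Jacobi] macro 7: S0 reads c0=0 → after 1×micro: 2; S1 reads c0=0 → after 2×micro: 2; S2 reads c1=2 → after 3×micro: 5 ⇒ (c0=2, c1=2, c2=5)
[Jacobi] macro 8: S0 reads c0=2 → after 1×micro: 0; S1 reads c0=2 → after 2×micro: 2; S2 reads c1=2 → after 3×micro: 5 ⇒ (c0=0, c1=2, c2=5)
[Jacobi] macro 9: S0 reads c0=0 → after 1×micro: 2; S1 reads c0=0 → after 2×micro: 2; S2 reads c1=2 → after 3×micro: 5 ⇒ (c0=2, c1=2, c2=5)
[Jacobi] macro 10: S0 reads c0=2 → after 1×micro: 0; S1 reads c0=2 → after 2×micro: 2; S2 reads c1=2 → after 3×micro: 5 ⇒ (c0=0, c1=2, c2=5)
[Gauss-Seidel] macro 1: S0 reads c0=0 → after 1×micro: 2; S1 reads c0=2 → after 2×micro: 2; S2 reads c1=2 → after 3×micro: 5 ⇒ (c0=2, c1=2, c2=5)
[Gauss-Seidel] macro 2: S0 reads c0=2 → after 1×micro: 0; S1 reads c0=0 → after 2×micro: 2; S2 reads c1=2 → after 3×micro: 5 ⇒ (c0=0, c1=2, c2=5)
[Gauss-Seidel] macro 3: S0 reads c0=0 → after 1×micro: 2; S1 reads c0=2 → after 2×micro: 2; S2 reads c1=2 → after 3×micro: 5 ⇒ (c0=2, c1=2, c2=5)
[Gauss-Seidel] macro 4: S0 reads c0=2 → after 1×micro: 0; S1 reads c0=0 → after 2×micro: 2; S2 reads c1=2 → after 3×micro: 5 ⇒ (c0=0, c1=2, c2=5)
[Gauss-Seidel] macro 5: S0 reads c0=0 → after 1×micro: 2; S1 reads c0=2 → after 2×micro: 2; S2 reads c1=2 → after 3×micro: 5 ⇒ (c0=2, c1=2, c2=5)
[Gauss-Seidel] macro 6: S0 reads c0=2 → after 1×micro: 0; S1 reads c0=0 → after 2×micro: 2; S2 reads c1=2 → after 3×micro: 5 ⇒ (c0=0, c1=2, c2=5)
[Gauss-Seidel] macro 7: S0 reads c0=0 → after 1×micro: 2; S1 reads c0=2 → after 2×micro: 2; S2 reads c1=2 → after 3×micro: 5 ⇒ (c0=2, c1=2, c2=5)
[Gauss-Seidel] macro 8: S0 reads c0=2 → after 1×micro: 0; S1 reads c0=0 → after 2×micro: 2; S2 reads c1=2 → after 3×micro: 5 ⇒ (c0=0, c1=2, c2=5)
[Gauss-Seidel] macro 9: S0 reads c0=0 → after 1×micro: 2; S1 reads c0=2 → after 2×micro: 2; S2 reads c1=2 → after 3×micro: 5 ⇒ (c0=2, c1=2, c2=5)
[Gauss-Seidel] macro 10: S0 reads c0=2 → after 1×micro: 0; S1 reads c0=0 → after 2×micro: 2; S2 reads c1=2 → after 3×micro: 5 ⇒ (c0=0, c1=2, c2=5)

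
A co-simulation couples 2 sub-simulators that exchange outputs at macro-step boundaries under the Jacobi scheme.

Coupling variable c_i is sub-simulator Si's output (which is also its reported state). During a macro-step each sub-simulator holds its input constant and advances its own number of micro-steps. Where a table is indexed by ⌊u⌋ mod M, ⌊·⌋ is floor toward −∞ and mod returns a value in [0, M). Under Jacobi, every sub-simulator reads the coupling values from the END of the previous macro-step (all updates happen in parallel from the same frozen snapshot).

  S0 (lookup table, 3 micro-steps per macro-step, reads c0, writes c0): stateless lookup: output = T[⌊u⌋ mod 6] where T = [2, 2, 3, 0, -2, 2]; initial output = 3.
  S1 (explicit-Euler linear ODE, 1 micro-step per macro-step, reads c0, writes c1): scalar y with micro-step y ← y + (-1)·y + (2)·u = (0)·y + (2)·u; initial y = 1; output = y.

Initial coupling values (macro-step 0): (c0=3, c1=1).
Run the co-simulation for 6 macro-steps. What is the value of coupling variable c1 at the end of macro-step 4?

c1 at macro-step 4 = 6

macro 1: S0 reads c0=3 → after 3×micro: 0; S1 reads c0=3 → after 1×micro: 6 ⇒ (c0=0, c1=6)
macro 2: S0 reads c0=0 → after 3×micro: 2; S1 reads c0=0 → after 1×micro: 0 ⇒ (c0=2, c1=0)
macro 3: S0 reads c0=2 → after 3×micro: 3; S1 reads c0=2 → after 1×micro: 4 ⇒ (c0=3, c1=4)
macro 4: S0 reads c0=3 → after 3×micro: 0; S1 reads c0=3 → after 1×micro: 6 ⇒ (c0=0, c1=6)
macro 5: S0 reads c0=0 → after 3×micro: 2; S1 reads c0=0 → after 1×micro: 0 ⇒ (c0=2, c1=0)
macro 6: S0 reads c0=2 → after 3×micro: 3; S1 reads c0=2 → after 1×micro: 4 ⇒ (c0=3, c1=4)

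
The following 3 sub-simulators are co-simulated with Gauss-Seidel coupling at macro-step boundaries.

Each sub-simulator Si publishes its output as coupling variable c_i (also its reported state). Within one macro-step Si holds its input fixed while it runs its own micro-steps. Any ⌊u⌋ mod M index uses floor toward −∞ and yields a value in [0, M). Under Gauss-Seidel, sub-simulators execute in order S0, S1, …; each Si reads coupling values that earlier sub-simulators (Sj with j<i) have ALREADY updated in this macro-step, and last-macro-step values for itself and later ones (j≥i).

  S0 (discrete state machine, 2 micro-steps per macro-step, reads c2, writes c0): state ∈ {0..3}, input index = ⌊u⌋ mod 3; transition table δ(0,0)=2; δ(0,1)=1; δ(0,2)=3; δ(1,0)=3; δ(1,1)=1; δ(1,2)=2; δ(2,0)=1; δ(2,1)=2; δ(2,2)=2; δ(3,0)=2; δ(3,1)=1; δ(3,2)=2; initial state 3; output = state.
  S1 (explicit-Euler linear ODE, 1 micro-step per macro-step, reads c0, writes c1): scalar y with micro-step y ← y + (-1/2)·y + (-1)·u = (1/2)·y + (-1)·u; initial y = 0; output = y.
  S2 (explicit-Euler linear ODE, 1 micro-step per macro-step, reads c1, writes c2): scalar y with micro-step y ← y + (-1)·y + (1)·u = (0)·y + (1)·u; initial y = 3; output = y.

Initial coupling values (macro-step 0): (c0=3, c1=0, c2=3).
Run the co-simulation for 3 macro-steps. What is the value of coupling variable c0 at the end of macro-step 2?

macro 1: S0 reads c2=3 → after 2×micro: 1; S1 reads c0=1 → after 1×micro: -1; S2 reads c1=-1 → after 1×micro: -1 ⇒ (c0=1, c1=-1, c2=-1)
macro 2: S0 reads c2=-1 → after 2×micro: 2; S1 reads c0=2 → after 1×micro: -5/2; S2 reads c1=-5/2 → after 1×micro: -5/2 ⇒ (c0=2, c1=-5/2, c2=-5/2)
macro 3: S0 reads c2=-5/2 → after 2×micro: 3; S1 reads c0=3 → after 1×micro: -17/4; S2 reads c1=-17/4 → after 1×micro: -17/4 ⇒ (c0=3, c1=-17/4, c2=-17/4)

c0 at macro-step 2 = 2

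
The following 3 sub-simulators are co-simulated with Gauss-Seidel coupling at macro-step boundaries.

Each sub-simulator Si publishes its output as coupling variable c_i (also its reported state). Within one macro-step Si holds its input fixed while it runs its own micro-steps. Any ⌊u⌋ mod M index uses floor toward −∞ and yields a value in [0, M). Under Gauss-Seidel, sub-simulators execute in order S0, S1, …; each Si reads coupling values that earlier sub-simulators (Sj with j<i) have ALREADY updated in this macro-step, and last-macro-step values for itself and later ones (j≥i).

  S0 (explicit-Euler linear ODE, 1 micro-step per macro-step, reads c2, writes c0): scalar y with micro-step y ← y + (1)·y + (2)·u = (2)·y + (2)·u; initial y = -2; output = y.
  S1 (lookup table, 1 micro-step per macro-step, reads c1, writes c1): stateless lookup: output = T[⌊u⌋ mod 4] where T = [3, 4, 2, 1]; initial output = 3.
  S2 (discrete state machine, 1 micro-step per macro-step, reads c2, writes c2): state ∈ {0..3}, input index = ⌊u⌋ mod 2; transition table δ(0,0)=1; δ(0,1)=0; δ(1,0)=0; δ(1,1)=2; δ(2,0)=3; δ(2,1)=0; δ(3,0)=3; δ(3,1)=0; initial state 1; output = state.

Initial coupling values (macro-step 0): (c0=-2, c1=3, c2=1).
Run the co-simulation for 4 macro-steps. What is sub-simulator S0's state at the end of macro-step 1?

macro 1: S0 reads c2=1 → after 1×micro: -2; S1 reads c1=3 → after 1×micro: 1; S2 reads c2=1 → after 1×micro: 2 ⇒ (c0=-2, c1=1, c2=2)
macro 2: S0 reads c2=2 → after 1×micro: 0; S1 reads c1=1 → after 1×micro: 4; S2 reads c2=2 → after 1×micro: 3 ⇒ (c0=0, c1=4, c2=3)
macro 3: S0 reads c2=3 → after 1×micro: 6; S1 reads c1=4 → after 1×micro: 3; S2 reads c2=3 → after 1×micro: 0 ⇒ (c0=6, c1=3, c2=0)
macro 4: S0 reads c2=0 → after 1×micro: 12; S1 reads c1=3 → after 1×micro: 1; S2 reads c2=0 → after 1×micro: 1 ⇒ (c0=12, c1=1, c2=1)

S0 state at macro-step 1 = -2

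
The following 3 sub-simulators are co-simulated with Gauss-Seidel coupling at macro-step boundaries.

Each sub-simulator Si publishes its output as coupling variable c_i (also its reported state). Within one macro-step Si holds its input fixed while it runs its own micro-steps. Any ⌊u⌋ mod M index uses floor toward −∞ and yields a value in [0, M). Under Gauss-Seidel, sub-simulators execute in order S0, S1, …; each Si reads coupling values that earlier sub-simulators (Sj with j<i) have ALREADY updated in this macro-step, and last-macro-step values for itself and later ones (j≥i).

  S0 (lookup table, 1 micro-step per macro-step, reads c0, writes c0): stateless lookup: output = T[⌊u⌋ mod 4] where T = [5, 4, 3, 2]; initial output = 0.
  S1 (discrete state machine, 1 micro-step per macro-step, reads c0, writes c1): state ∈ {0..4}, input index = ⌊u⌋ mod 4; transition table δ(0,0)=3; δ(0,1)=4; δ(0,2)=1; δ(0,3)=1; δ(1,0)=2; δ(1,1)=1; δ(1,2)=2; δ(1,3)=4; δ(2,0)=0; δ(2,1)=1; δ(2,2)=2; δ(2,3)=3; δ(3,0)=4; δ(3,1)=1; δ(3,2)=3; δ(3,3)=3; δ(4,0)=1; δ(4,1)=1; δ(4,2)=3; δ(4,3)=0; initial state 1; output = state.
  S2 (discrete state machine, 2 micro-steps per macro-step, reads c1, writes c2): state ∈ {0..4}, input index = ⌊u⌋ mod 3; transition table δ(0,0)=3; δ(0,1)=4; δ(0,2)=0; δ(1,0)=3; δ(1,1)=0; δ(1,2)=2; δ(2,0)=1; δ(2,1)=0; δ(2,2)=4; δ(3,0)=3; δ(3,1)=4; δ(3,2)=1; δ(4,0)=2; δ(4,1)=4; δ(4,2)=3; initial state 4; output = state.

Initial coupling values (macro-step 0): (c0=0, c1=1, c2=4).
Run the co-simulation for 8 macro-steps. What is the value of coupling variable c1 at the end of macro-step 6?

macro 1: S0 reads c0=0 → after 1×micro: 5; S1 reads c0=5 → after 1×micro: 1; S2 reads c1=1 → after 2×micro: 4 ⇒ (c0=5, c1=1, c2=4)
macro 2: S0 reads c0=5 → after 1×micro: 4; S1 reads c0=4 → after 1×micro: 2; S2 reads c1=2 → after 2×micro: 1 ⇒ (c0=4, c1=2, c2=1)
macro 3: S0 reads c0=4 → after 1×micro: 5; S1 reads c0=5 → after 1×micro: 1; S2 reads c1=1 → after 2×micro: 4 ⇒ (c0=5, c1=1, c2=4)
macro 4: S0 reads c0=5 → after 1×micro: 4; S1 reads c0=4 → after 1×micro: 2; S2 reads c1=2 → after 2×micro: 1 ⇒ (c0=4, c1=2, c2=1)
macro 5: S0 reads c0=4 → after 1×micro: 5; S1 reads c0=5 → after 1×micro: 1; S2 reads c1=1 → after 2×micro: 4 ⇒ (c0=5, c1=1, c2=4)
macro 6: S0 reads c0=5 → after 1×micro: 4; S1 reads c0=4 → after 1×micro: 2; S2 reads c1=2 → after 2×micro: 1 ⇒ (c0=4, c1=2, c2=1)
macro 7: S0 reads c0=4 → after 1×micro: 5; S1 reads c0=5 → after 1×micro: 1; S2 reads c1=1 → after 2×micro: 4 ⇒ (c0=5, c1=1, c2=4)
macro 8: S0 reads c0=5 → after 1×micro: 4; S1 reads c0=4 → after 1×micro: 2; S2 reads c1=2 → after 2×micro: 1 ⇒ (c0=4, c1=2, c2=1)

c1 at macro-step 6 = 2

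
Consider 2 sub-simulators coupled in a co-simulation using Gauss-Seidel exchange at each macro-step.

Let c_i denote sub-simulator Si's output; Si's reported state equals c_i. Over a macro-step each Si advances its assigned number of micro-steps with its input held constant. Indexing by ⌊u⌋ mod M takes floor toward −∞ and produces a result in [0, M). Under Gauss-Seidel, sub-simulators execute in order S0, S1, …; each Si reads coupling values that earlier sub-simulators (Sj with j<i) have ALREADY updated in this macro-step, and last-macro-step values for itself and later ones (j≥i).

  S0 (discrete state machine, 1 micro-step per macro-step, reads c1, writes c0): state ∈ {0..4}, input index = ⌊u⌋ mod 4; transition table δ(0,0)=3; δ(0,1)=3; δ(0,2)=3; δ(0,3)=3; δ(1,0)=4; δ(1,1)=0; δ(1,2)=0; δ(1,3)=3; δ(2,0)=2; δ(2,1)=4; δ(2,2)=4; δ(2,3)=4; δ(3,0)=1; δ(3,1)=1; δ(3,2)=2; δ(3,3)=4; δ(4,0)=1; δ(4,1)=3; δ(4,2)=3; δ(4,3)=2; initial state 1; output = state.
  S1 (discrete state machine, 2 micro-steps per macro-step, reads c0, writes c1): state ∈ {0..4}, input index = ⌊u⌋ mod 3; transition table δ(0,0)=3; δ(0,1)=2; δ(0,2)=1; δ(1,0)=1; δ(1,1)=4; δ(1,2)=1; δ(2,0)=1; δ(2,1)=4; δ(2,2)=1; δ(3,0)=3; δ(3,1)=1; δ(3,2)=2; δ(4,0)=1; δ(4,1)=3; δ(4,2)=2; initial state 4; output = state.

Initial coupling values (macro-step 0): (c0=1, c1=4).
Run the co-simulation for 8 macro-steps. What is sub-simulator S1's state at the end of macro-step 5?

S1 state at macro-step 5 = 4

macro 1: S0 reads c1=4 → after 1×micro: 4; S1 reads c0=4 → after 2×micro: 1 ⇒ (c0=4, c1=1)
macro 2: S0 reads c1=1 → after 1×micro: 3; S1 reads c0=3 → after 2×micro: 1 ⇒ (c0=3, c1=1)
macro 3: S0 reads c1=1 → after 1×micro: 1; S1 reads c0=1 → after 2×micro: 3 ⇒ (c0=1, c1=3)
macro 4: S0 reads c1=3 → after 1×micro: 3; S1 reads c0=3 → after 2×micro: 3 ⇒ (c0=3, c1=3)
macro 5: S0 reads c1=3 → after 1×micro: 4; S1 reads c0=4 → after 2×micro: 4 ⇒ (c0=4, c1=4)
macro 6: S0 reads c1=4 → after 1×micro: 1; S1 reads c0=1 → after 2×micro: 1 ⇒ (c0=1, c1=1)
macro 7: S0 reads c1=1 → after 1×micro: 0; S1 reads c0=0 → after 2×micro: 1 ⇒ (c0=0, c1=1)
macro 8: S0 reads c1=1 → after 1×micro: 3; S1 reads c0=3 → after 2×micro: 1 ⇒ (c0=3, c1=1)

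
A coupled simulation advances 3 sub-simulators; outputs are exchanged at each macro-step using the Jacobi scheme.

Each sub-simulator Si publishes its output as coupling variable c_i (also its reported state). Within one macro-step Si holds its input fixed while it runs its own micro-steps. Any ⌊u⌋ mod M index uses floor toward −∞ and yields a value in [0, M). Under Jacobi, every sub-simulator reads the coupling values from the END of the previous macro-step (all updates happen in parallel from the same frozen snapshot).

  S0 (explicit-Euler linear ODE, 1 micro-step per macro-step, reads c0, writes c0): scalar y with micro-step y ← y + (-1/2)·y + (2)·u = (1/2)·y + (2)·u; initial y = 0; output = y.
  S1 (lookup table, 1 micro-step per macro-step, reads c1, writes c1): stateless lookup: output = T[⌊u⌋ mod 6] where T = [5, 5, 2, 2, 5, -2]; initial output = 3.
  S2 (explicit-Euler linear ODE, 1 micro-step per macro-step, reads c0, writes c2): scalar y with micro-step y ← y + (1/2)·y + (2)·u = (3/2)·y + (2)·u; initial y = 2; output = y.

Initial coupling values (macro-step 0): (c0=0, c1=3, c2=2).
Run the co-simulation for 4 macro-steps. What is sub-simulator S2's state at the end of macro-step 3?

macro 1: S0 reads c0=0 → after 1×micro: 0; S1 reads c1=3 → after 1×micro: 2; S2 reads c0=0 → after 1×micro: 3 ⇒ (c0=0, c1=2, c2=3)
macro 2: S0 reads c0=0 → after 1×micro: 0; S1 reads c1=2 → after 1×micro: 2; S2 reads c0=0 → after 1×micro: 9/2 ⇒ (c0=0, c1=2, c2=9/2)
macro 3: S0 reads c0=0 → after 1×micro: 0; S1 reads c1=2 → after 1×micro: 2; S2 reads c0=0 → after 1×micro: 27/4 ⇒ (c0=0, c1=2, c2=27/4)
macro 4: S0 reads c0=0 → after 1×micro: 0; S1 reads c1=2 → after 1×micro: 2; S2 reads c0=0 → after 1×micro: 81/8 ⇒ (c0=0, c1=2, c2=81/8)

S2 state at macro-step 3 = 27/4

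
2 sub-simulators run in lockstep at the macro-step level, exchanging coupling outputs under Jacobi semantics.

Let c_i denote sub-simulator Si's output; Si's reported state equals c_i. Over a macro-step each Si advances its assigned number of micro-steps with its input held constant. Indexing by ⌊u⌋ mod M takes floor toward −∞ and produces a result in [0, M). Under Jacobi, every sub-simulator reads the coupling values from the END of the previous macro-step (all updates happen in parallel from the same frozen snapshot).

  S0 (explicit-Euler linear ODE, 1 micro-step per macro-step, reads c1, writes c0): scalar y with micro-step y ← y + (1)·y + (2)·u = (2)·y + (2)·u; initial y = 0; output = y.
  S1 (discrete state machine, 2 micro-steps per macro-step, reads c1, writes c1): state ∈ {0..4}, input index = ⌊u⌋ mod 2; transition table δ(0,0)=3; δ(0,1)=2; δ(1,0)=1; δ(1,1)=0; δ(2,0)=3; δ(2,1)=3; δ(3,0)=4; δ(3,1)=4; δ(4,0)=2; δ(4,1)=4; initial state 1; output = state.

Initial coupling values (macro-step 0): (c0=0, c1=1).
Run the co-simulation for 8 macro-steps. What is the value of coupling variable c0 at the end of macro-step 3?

c0 at macro-step 3 = 24

macro 1: S0 reads c1=1 → after 1×micro: 2; S1 reads c1=1 → after 2×micro: 2 ⇒ (c0=2, c1=2)
macro 2: S0 reads c1=2 → after 1×micro: 8; S1 reads c1=2 → after 2×micro: 4 ⇒ (c0=8, c1=4)
macro 3: S0 reads c1=4 → after 1×micro: 24; S1 reads c1=4 → after 2×micro: 3 ⇒ (c0=24, c1=3)
macro 4: S0 reads c1=3 → after 1×micro: 54; S1 reads c1=3 → after 2×micro: 4 ⇒ (c0=54, c1=4)
macro 5: S0 reads c1=4 → after 1×micro: 116; S1 reads c1=4 → after 2×micro: 3 ⇒ (c0=116, c1=3)
macro 6: S0 reads c1=3 → after 1×micro: 238; S1 reads c1=3 → after 2×micro: 4 ⇒ (c0=238, c1=4)
macro 7: S0 reads c1=4 → after 1×micro: 484; S1 reads c1=4 → after 2×micro: 3 ⇒ (c0=484, c1=3)
macro 8: S0 reads c1=3 → after 1×micro: 974; S1 reads c1=3 → after 2×micro: 4 ⇒ (c0=974, c1=4)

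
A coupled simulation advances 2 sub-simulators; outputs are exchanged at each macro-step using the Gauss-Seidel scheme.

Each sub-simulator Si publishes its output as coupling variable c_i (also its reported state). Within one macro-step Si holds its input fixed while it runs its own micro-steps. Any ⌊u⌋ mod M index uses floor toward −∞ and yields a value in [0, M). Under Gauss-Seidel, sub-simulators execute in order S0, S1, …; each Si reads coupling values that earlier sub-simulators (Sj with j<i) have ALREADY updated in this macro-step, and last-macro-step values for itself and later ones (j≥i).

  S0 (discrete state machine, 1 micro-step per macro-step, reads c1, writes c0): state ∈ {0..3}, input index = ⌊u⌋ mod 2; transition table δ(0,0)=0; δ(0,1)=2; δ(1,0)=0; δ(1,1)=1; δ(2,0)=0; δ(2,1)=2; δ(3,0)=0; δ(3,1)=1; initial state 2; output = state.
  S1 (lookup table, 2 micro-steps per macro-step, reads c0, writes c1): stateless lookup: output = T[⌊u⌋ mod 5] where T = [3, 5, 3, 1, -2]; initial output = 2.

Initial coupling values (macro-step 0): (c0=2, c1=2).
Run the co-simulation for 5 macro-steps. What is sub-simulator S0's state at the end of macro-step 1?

S0 state at macro-step 1 = 0

macro 1: S0 reads c1=2 → after 1×micro: 0; S1 reads c0=0 → after 2×micro: 3 ⇒ (c0=0, c1=3)
macro 2: S0 reads c1=3 → after 1×micro: 2; S1 reads c0=2 → after 2×micro: 3 ⇒ (c0=2, c1=3)
macro 3: S0 reads c1=3 → after 1×micro: 2; S1 reads c0=2 → after 2×micro: 3 ⇒ (c0=2, c1=3)
macro 4: S0 reads c1=3 → after 1×micro: 2; S1 reads c0=2 → after 2×micro: 3 ⇒ (c0=2, c1=3)
macro 5: S0 reads c1=3 → after 1×micro: 2; S1 reads c0=2 → after 2×micro: 3 ⇒ (c0=2, c1=3)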